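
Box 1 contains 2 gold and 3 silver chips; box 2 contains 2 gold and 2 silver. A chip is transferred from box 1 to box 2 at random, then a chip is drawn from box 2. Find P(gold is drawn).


P(transfer gold) = 2/5; P(transfer silver) = 3/5
If gold transferred: Urn II has 3 gold of 5, so P(gold|gold moved) = 3/5
If silver transferred: Urn II has 2 gold of 5, so P(gold|silver moved) = 2/5
By total probability: P(gold) = 2/5*3/5 + 3/5*2/5 = 12/25

12/25


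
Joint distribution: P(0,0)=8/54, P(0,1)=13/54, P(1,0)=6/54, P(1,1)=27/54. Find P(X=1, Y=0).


Read from table: P(X=1, Y=0) = 6/54 = 1/9

1/9


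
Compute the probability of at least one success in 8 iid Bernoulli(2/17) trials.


P(at least one) = 1 - P(none)
P(none) = (1 - 2/17)^8 = (15/17)^8 = 2562890625/6975757441
P(at least one) = 1 - 2562890625/6975757441 = 4412866816/6975757441

4412866816/6975757441


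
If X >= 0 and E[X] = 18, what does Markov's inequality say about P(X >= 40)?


Markov: P(X >= a) <= E[X]/a
P(X >= 40) <= 18/40 = 9/20

9/20


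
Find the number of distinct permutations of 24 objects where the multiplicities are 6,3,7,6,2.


24! = 620448401733239439360000
Denominator: 6!=720 * 3!=6 * 7!=5040 * 6!=720 * 2!=2
Coefficient = 620448401733239439360000 / 31352832000 = 19789229940480

19789229940480


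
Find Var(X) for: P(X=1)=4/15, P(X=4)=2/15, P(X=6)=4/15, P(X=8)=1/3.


E[X] = 76/15, E[X^2] = 100/3
Var(X) = E[X^2] - (E[X])^2 = 100/3 - (76/15)^2 = 1724/225

1724/225


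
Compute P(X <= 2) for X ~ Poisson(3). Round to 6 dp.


P(X<=2) = e^(-3)*3^0/0! + e^(-3)*3^1/1! + e^(-3)*3^2/2!
≈ 0.0497870684 + 0.1493612051 + 0.2240418077
= 0.4231900812
≈ 0.423190

0.423190


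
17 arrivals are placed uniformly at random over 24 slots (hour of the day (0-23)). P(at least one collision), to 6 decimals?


P(all different) = prod((24-i)/24 for i=0..16) = 0.000423
P(at least one match) = 1 - 0.000423 = 0.999577

0.999577


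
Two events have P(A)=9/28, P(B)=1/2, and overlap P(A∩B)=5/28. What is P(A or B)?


P(A∪B) = P(A) + P(B) - P(A∩B)
= 9/28 + 1/2 - 5/28 = 9/14

9/14


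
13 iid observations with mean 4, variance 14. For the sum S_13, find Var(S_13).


By independence, Var(S_n) = n*Var(X_1) = 13*14 = 182

182


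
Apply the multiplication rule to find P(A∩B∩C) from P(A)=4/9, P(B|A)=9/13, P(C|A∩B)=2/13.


P(A∩B∩C) = P(A) * P(B|A) * P(C|A∩B)
= 4/9 * 9/13 * 2/13
= 4/13 * 2/13 = 8/169

8/169


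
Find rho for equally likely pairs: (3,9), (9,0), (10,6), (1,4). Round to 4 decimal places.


Cov(X,Y) = -4.5625, Var(X) = 14.6875, Var(Y) = 10.6875
rho = Cov/(sqrt(VarX)*sqrt(VarY)) = -0.3642

-0.3642


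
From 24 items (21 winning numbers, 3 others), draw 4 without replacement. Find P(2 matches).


P(X=2) = C(21,2)*C(3,2) / C(24,4)
= 210*3 / 10626
= 630/10626 = 15/253

15/253


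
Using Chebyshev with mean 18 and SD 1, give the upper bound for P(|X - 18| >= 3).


k = 3/1 = 3
Chebyshev: P(|X-mu| >= k*sigma) <= 1/k^2 = 1/3^2 = 1/9

1/9


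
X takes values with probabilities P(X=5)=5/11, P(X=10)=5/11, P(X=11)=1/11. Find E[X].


E[X] = sum(x * P(x))
= 5*5/11 + 10*5/11 + 11*1/11
= 86/11

86/11


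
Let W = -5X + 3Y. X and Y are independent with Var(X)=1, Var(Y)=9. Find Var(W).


Independence => Cov(X,Y)=0
Var(-5X + 3Y) = (-5)^2*Var(X) + 3^2*Var(Y)
= 25*1 + 9*9 = 106

106


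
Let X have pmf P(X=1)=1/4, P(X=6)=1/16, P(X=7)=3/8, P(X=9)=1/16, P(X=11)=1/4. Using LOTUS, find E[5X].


E[5X] = sum(g(x)*P(x))
= 5*1/4 + 30*1/16 + 35*3/8 + 45*1/16 + 55*1/4
= 525/16

525/16


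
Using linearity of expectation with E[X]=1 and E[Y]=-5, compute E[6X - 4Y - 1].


E[6X - 4Y - 1] = 6*E[X] - 4*E[Y] - 1
= (6)*(1) + (-4)*(-5) + (-1)
= 6 + 20 - 1 = 25

25


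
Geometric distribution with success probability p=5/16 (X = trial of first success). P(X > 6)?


P(X > 6) = P(first 6 trials all fail) = (1-p)^6 = (11/16)^6 = 1771561/16777216

1771561/16777216


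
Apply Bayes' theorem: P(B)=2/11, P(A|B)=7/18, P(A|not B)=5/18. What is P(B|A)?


P(A) = P(A|B)P(B) + P(A|B')P(B') = 7/18*2/11 + 5/18*9/11 = 59/198
P(B|A) = P(A|B)P(B)/P(A) = (7/99)/(59/198) = 14/59

14/59


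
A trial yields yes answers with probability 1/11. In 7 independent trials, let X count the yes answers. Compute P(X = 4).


P(X=4) = C(7,4) * p^4 * (1-p)^3
= 35 * 1/14641 * 1000/1331
= 35000/19487171

35000/19487171


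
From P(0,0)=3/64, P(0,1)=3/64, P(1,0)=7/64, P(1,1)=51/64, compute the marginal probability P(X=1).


P(X=1) = P(1,0)+P(1,1) = 7/64 + 51/64 = 58/64 = 29/32

29/32


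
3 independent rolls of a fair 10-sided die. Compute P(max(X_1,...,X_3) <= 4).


P(max <= 4) = P(all X_i <= 4) = (P(X_1 <= 4))^3
= (4/10)^3 = (2/5)^3 = 8/125

8/125


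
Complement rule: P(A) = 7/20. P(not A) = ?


P(A') = 1 - P(A) = 1 - 7/20 = 13/20

13/20


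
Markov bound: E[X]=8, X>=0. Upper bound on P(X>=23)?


Markov: P(X >= a) <= E[X]/a
P(X >= 23) <= 8/23

8/23


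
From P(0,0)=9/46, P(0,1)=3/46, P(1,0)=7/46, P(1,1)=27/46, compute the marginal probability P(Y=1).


P(Y=1) = P(0,1)+P(1,1) = 3/46 + 27/46 = 30/46 = 15/23

15/23


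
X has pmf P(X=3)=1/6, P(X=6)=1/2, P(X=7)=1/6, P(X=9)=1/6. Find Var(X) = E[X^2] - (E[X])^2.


E[X] = 37/6, E[X^2] = 247/6
Var(X) = E[X^2] - (E[X])^2 = 247/6 - (37/6)^2 = 113/36

113/36


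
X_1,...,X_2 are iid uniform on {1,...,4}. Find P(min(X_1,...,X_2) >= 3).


P(min >= 3) = P(all X_i >= 3) = (P(X_1 >= 3))^2
= (2/4)^2 = (1/2)^2 = 1/4

1/4


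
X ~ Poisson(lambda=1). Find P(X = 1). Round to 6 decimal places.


P(X=1) = e^(-1) * 1^1 / 1!
≈ 0.3678794412 * 1 / 1
≈ 0.367879

0.367879


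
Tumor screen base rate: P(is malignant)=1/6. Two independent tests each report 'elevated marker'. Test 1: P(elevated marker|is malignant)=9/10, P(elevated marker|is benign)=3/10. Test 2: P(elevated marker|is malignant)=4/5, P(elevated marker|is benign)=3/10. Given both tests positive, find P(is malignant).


After test 1: P(+) = 9/10*1/6 + 3/10*5/6 = 2/5
P(B|+) = (3/20)/(2/5) = 3/8
After test 2 (use post1 as new prior): P(+) = 4/5*3/8 + 3/10*5/8 = 39/80
P(B|+,+) = (3/10)/(39/80) = 8/13

8/13


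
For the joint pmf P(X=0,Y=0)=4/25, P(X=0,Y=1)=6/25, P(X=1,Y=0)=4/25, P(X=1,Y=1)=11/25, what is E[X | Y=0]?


P(Y=0) = 8/25
E[X|Y=0] = (0*4 + 1*4)/8 = 4/8 = 1/2

1/2


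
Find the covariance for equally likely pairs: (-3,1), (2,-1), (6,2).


E[X]=5/3, E[Y]=2/3, E[XY]=7/3
Cov(X,Y) = E[XY] - E[X]E[Y] = 7/3 - 5/3*2/3 = 11/9

11/9


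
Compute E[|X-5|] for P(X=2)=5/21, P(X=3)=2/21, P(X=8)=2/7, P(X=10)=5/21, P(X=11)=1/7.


E[|X-5|] = sum(g(x)*P(x))
= 3*5/21 + 2*2/21 + 3*2/7 + 5*5/21 + 6*1/7
= 80/21

80/21


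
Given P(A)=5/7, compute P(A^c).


P(A') = 1 - P(A) = 1 - 5/7 = 2/7

2/7


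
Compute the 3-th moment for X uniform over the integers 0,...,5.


E[X^3] = (1/6) * sum(x^3 for x=0..5)
= 225/6 = 75/2

75/2


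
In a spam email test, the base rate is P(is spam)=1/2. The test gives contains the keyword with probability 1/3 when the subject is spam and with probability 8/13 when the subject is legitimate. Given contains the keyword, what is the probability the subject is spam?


P(A) = P(A|B)P(B) + P(A|B')P(B') = 1/3*1/2 + 8/13*1/2 = 37/78
P(B|A) = P(A|B)P(B)/P(A) = (1/6)/(37/78) = 13/37

13/37


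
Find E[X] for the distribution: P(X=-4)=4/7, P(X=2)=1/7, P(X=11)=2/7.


E[X] = sum(x * P(x))
= -4*4/7 + 2*1/7 + 11*2/7
= 8/7

8/7


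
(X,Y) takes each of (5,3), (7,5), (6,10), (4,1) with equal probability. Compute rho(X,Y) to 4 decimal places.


Cov(X,Y) = 2.3750, Var(X) = 1.2500, Var(Y) = 11.1875
rho = Cov/(sqrt(VarX)*sqrt(VarY)) = 0.6351

0.6351


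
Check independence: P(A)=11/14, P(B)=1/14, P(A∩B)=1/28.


P(A)*P(B) = 11/14*1/14 = 11/196
P(A∩B) = 1/28 != 11/196, so not independent

No, A and B are not independent


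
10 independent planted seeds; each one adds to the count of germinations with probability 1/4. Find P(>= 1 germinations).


P(at least one) = 1 - P(none)
P(none) = (1 - 1/4)^10 = (3/4)^10 = 59049/1048576
P(at least one) = 1 - 59049/1048576 = 989527/1048576

989527/1048576


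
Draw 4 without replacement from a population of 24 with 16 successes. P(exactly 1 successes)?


P(X=1) = C(16,1)*C(8,3) / C(24,4)
= 16*56 / 10626
= 896/10626 = 64/759

64/759


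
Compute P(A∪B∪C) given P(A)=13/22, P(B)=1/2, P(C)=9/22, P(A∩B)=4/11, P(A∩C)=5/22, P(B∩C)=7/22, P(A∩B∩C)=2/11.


P(A∪B∪C) = P(A)+P(B)+P(C) - P(AB)-P(AC)-P(BC) + P(ABC)
= 13/22+1/2+9/22 - 4/11-5/22-7/22 + 2/11
= 17/22

17/22


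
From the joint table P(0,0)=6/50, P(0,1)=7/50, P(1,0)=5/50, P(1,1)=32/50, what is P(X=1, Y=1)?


Read from table: P(X=1, Y=1) = 32/50 = 16/25

16/25


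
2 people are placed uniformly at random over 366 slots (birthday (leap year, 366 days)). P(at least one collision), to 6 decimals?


P(all different) = prod((366-i)/366 for i=0..1) = 0.997268
P(at least one match) = 1 - 0.997268 = 0.002732

0.002732


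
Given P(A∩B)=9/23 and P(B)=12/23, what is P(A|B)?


P(A|B) = P(A∩B)/P(B) = (27/69)/(36/69) = 27/36 = 3/4

3/4


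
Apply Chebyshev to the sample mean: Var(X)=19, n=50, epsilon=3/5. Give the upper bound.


Var(Xbar) = Var(X)/n = 19/50
Chebyshev: P(|Xbar-mu| >= 3/5) <= Var(Xbar)/(3/5)^2 = (19/50)/(9/25) = 19/18
Bound exceeds 1, so trivial bound: 1

1


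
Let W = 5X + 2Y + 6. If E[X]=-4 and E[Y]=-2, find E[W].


E[5X + 2Y + 6] = 5*E[X] + 2*E[Y] + 6
= (5)*(-4) + (2)*(-2) + (6)
= -20 - 4 + 6 = -18

-18


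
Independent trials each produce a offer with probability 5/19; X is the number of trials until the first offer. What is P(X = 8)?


P(X=8) = (1-p)^7 * p = (14/19)^7 * 5/19
= 105413504/893871739 * 5/19 = 527067520/16983563041

527067520/16983563041


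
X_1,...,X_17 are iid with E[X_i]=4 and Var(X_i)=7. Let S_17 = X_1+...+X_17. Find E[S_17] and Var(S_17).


E[S_n] = n*mu = 17*4 = 68
Var(S_n) = n*sigma^2 = 17*7 = 119

E[S_17]=68, Var(S_17)=119


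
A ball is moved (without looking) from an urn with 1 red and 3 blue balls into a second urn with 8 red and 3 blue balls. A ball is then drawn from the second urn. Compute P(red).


P(transfer red) = 1/4; P(transfer blue) = 3/4
If red transferred: Urn II has 9 red of 12, so P(red|red moved) = 3/4
If blue transferred: Urn II has 8 red of 12, so P(red|blue moved) = 2/3
By total probability: P(red) = 1/4*3/4 + 3/4*2/3 = 11/16

11/16


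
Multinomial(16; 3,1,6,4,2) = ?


16! = 20922789888000
Denominator: 3!=6 * 1!=1 * 6!=720 * 4!=24 * 2!=2
Coefficient = 20922789888000 / 207360 = 100900800

100900800


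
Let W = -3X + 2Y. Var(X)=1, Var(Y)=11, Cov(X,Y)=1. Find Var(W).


Var(-3X + 2Y) = (-3)^2*Var(X) + 2^2*Var(Y) + 2*(-3)*2*Cov(X,Y)
= 9*1 + 4*11 - 12*1
= 9 + 44 - 12 = 41

41


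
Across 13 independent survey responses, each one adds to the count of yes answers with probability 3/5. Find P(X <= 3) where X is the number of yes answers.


P(X<=3) = P(X=0) + P(X=1) + P(X=2) + P(X=3)
= 8192/1220703125 + 159744/1220703125 + 1437696/1220703125 + 7907328/1220703125
= 1902592/244140625

1902592/244140625


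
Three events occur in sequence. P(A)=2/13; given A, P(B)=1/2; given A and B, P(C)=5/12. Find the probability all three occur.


P(A∩B∩C) = P(A) * P(B|A) * P(C|A∩B)
= 2/13 * 1/2 * 5/12
= 1/13 * 5/12 = 5/156

5/156


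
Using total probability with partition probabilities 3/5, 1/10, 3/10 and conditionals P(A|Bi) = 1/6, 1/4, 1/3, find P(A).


P(A) = P(A|B1)P(B1) + P(A|B2)P(B2) + P(A|B3)P(B3)
= 1/6*3/5 + 1/4*1/10 + 1/3*3/10
= 1/10 + 1/40 + 1/10 = 9/40

9/40


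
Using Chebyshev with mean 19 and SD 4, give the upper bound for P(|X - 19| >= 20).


k = 20/4 = 5
Chebyshev: P(|X-mu| >= k*sigma) <= 1/k^2 = 1/5^2 = 1/25

1/25


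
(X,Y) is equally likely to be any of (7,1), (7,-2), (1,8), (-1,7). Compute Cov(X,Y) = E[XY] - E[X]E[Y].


E[X]=7/2, E[Y]=7/2, E[XY]=-3/2
Cov(X,Y) = E[XY] - E[X]E[Y] = -3/2 - 7/2*7/2 = -55/4

-55/4


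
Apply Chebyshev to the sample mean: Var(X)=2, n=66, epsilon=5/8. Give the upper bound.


Var(Xbar) = Var(X)/n = 2/66
Chebyshev: P(|Xbar-mu| >= 5/8) <= Var(Xbar)/(5/8)^2 = (1/33)/(25/64) = 64/825

64/825


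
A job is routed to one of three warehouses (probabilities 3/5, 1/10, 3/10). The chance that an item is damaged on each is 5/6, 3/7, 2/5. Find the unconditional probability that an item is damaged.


P(A) = P(A|B1)P(B1) + P(A|B2)P(B2) + P(A|B3)P(B3)
= 5/6*3/5 + 3/7*1/10 + 2/5*3/10
= 1/2 + 3/70 + 3/25 = 116/175

116/175


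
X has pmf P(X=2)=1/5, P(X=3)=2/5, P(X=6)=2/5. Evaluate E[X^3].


E[X^3] = sum(x^3 * P(x))
= 8*1/5 + 27*2/5 + 216*2/5
= 494/5

494/5


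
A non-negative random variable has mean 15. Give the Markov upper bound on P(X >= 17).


Markov: P(X >= a) <= E[X]/a
P(X >= 17) <= 15/17

15/17


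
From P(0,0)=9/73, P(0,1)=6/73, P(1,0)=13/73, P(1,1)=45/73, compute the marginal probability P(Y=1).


P(Y=1) = P(0,1)+P(1,1) = 6/73 + 45/73 = 51/73

51/73


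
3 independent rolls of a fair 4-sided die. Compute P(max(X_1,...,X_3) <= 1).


P(max <= 1) = P(all X_i <= 1) = (P(X_1 <= 1))^3
= (1/4)^3 = 1/64

1/64


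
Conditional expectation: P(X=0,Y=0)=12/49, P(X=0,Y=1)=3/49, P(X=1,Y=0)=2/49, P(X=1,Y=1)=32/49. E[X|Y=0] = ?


P(Y=0) = 14/49
E[X|Y=0] = (0*12 + 1*2)/14 = 2/14 = 1/7

1/7


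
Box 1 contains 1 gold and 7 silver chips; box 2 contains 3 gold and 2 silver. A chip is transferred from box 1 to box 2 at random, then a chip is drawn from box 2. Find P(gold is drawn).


P(transfer gold) = 1/8; P(transfer silver) = 7/8
If gold transferred: Urn II has 4 gold of 6, so P(gold|gold moved) = 2/3
If silver transferred: Urn II has 3 gold of 6, so P(gold|silver moved) = 1/2
By total probability: P(gold) = 1/8*2/3 + 7/8*1/2 = 25/48

25/48


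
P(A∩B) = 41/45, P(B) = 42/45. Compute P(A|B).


P(A|B) = P(A∩B)/P(B) = (41/45)/(42/45) = 41/42

41/42


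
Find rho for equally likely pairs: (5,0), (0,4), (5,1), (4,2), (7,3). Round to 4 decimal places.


Cov(X,Y) = -1.6000, Var(X) = 5.3600, Var(Y) = 2.0000
rho = Cov/(sqrt(VarX)*sqrt(VarY)) = -0.4887

-0.4887


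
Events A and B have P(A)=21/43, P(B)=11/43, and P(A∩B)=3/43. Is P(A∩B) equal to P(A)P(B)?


P(A)*P(B) = 21/43*11/43 = 231/1849
P(A∩B) = 3/43 != 231/1849, so not independent

No, A and B are not independent


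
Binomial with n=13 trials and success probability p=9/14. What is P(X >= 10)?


P(X>=10) = P(X=10) + P(X=11) + P(X=12) + P(X=13)
= 62326271167875/396857386627072 + 30596533118775/396857386627072 + 18357919871265/793714773254144 + 2541865828329/793714773254144
= 103372697136447/396857386627072

103372697136447/396857386627072


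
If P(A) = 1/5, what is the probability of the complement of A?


P(A') = 1 - P(A) = 1 - 1/5 = 4/5

4/5


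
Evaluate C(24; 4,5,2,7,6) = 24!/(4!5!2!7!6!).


24! = 620448401733239439360000
Denominator: 4!=24 * 5!=120 * 2!=2 * 7!=5040 * 6!=720
Coefficient = 620448401733239439360000 / 20901888000 = 29683844910720

29683844910720


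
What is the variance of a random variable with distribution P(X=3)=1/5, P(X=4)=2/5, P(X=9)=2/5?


E[X] = 29/5, E[X^2] = 203/5
Var(X) = E[X^2] - (E[X])^2 = 203/5 - (29/5)^2 = 174/25

174/25


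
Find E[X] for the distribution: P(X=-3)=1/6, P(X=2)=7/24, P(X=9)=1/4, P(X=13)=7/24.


E[X] = sum(x * P(x))
= -3*1/6 + 2*7/24 + 9*1/4 + 13*7/24
= 49/8

49/8


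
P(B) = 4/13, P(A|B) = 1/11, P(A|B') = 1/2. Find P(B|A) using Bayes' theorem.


P(A) = P(A|B)P(B) + P(A|B')P(B') = 1/11*4/13 + 1/2*9/13 = 107/286
P(B|A) = P(A|B)P(B)/P(A) = (4/143)/(107/286) = 8/107

8/107


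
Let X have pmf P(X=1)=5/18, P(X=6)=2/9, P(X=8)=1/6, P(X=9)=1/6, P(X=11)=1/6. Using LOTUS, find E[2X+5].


E[2X+5] = sum(g(x)*P(x))
= 7*5/18 + 17*2/9 + 21*1/6 + 23*1/6 + 27*1/6
= 158/9

158/9


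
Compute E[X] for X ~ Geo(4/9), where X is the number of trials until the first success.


For geometric (trials until first success), E[X] = 1/p = 1/(4/9) = 9/4

9/4


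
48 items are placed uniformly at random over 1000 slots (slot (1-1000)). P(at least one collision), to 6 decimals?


P(all different) = prod((1000-i)/1000 for i=0..47) = 0.317812
P(at least one match) = 1 - 0.317812 = 0.682188

0.682188


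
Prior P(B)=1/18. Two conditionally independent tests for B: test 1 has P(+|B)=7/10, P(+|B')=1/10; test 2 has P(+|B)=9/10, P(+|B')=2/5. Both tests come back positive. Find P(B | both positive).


After test 1: P(+) = 7/10*1/18 + 1/10*17/18 = 2/15
P(B|+) = (7/180)/(2/15) = 7/24
After test 2 (use post1 as new prior): P(+) = 9/10*7/24 + 2/5*17/24 = 131/240
P(B|+,+) = (21/80)/(131/240) = 63/131

63/131


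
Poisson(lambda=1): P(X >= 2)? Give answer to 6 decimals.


P(X>=2) = 1 - P(X<=1) = 1 - (e^(-1)*1^0/0! + e^(-1)*1^1/1!)
≈ 1 - (0.3678794412 + 0.3678794412)
= 1 - 0.7357588824 = 0.2642411176
≈ 0.264241

0.264241


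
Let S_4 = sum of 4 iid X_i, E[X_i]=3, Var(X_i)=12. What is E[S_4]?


E[S_n] = n*E[X_1] = 4*3 = 12

12


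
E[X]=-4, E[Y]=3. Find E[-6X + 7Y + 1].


E[-6X + 7Y + 1] = -6*E[X] + 7*E[Y] + 1
= (-6)*(-4) + (7)*(3) + (1)
= 24 + 21 + 1 = 46

46


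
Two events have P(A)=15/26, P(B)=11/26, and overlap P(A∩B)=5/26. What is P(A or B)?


P(A∪B) = P(A) + P(B) - P(A∩B)
= 15/26 + 11/26 - 5/26 = 21/26

21/26


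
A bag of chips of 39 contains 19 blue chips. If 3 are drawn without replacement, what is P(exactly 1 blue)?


P(X=1) = C(19,1)*C(20,2) / C(39,3)
= 19*190 / 9139
= 3610/9139 = 190/481

190/481


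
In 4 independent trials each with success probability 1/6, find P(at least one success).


P(at least one) = 1 - P(none)
P(none) = (1 - 1/6)^4 = (5/6)^4 = 625/1296
P(at least one) = 1 - 625/1296 = 671/1296

671/1296


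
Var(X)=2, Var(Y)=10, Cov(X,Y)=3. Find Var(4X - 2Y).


Var(4X - 2Y) = 4^2*Var(X) + (-2)^2*Var(Y) + 2*4*(-2)*Cov(X,Y)
= 16*2 + 4*10 - 16*3
= 32 + 40 - 48 = 24

24


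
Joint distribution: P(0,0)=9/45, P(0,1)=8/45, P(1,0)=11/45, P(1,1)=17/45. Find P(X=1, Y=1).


Read from table: P(X=1, Y=1) = 17/45

17/45


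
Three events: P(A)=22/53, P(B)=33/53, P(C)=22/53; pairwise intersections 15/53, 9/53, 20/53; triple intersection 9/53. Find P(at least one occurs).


P(A∪B∪C) = P(A)+P(B)+P(C) - P(AB)-P(AC)-P(BC) + P(ABC)
= 22/53+33/53+22/53 - 15/53-9/53-20/53 + 9/53
= 42/53

42/53


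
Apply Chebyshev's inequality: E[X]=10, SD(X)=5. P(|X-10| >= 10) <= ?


k = 10/5 = 2
Chebyshev: P(|X-mu| >= k*sigma) <= 1/k^2 = 1/2^2 = 1/4

1/4


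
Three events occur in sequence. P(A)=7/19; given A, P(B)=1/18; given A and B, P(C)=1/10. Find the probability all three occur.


P(A∩B∩C) = P(A) * P(B|A) * P(C|A∩B)
= 7/19 * 1/18 * 1/10
= 7/342 * 1/10 = 7/3420

7/3420


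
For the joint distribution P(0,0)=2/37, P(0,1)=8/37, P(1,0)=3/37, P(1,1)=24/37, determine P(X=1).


P(X=1) = P(1,0)+P(1,1) = 3/37 + 24/37 = 27/37

27/37


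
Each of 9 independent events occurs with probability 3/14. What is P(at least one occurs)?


P(at least one) = 1 - P(none)
P(none) = (1 - 3/14)^9 = (11/14)^9 = 2357947691/20661046784
P(at least one) = 1 - 2357947691/20661046784 = 18303099093/20661046784

18303099093/20661046784


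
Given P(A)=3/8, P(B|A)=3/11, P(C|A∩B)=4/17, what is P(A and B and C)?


P(A∩B∩C) = P(A) * P(B|A) * P(C|A∩B)
= 3/8 * 3/11 * 4/17
= 9/88 * 4/17 = 9/374

9/374


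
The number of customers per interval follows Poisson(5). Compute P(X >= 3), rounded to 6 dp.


P(X>=3) = 1 - P(X<=2) = 1 - (e^(-5)*5^0/0! + e^(-5)*5^1/1! + e^(-5)*5^2/2!)
≈ 1 - (0.0067379470 + 0.0336897350 + 0.0842243375)
= 1 - 0.1246520195 = 0.8753479805
≈ 0.875348

0.875348


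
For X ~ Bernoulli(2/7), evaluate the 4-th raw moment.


For Bernoulli: X in {0,1}
E[X^4] = 0^4*(1-2/7) + 1^4*2/7 = 2/7

2/7


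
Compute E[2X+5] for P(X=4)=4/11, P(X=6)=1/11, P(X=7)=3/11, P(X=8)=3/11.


E[2X+5] = sum(g(x)*P(x))
= 13*4/11 + 17*1/11 + 19*3/11 + 21*3/11
= 189/11

189/11


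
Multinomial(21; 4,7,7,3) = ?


21! = 51090942171709440000
Denominator: 4!=24 * 7!=5040 * 7!=5040 * 3!=6
Coefficient = 51090942171709440000 / 3657830400 = 13967553600

13967553600


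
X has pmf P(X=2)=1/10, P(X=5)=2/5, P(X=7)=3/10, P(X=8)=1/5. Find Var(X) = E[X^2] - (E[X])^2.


E[X] = 59/10, E[X^2] = 379/10
Var(X) = E[X^2] - (E[X])^2 = 379/10 - (59/10)^2 = 309/100

309/100


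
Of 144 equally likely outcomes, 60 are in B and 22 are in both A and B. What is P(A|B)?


P(A|B) = P(A∩B)/P(B) = (22/144)/(60/144) = 22/60 = 11/30

11/30


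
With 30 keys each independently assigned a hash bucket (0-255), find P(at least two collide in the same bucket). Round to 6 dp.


P(all different) = prod((256-i)/256 for i=0..29) = 0.170584
P(at least one match) = 1 - 0.170584 = 0.829416

0.829416


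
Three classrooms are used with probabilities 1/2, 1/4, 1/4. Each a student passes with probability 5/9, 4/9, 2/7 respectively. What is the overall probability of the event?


P(A) = P(A|B1)P(B1) + P(A|B2)P(B2) + P(A|B3)P(B3)
= 5/9*1/2 + 4/9*1/4 + 2/7*1/4
= 5/18 + 1/9 + 1/14 = 29/63

29/63


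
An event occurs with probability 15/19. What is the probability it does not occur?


P(A') = 1 - P(A) = 1 - 15/19 = 4/19

4/19


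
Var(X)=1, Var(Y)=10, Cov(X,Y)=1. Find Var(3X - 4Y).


Var(3X - 4Y) = 3^2*Var(X) + (-4)^2*Var(Y) + 2*3*(-4)*Cov(X,Y)
= 9*1 + 16*10 - 24*1
= 9 + 160 - 24 = 145

145


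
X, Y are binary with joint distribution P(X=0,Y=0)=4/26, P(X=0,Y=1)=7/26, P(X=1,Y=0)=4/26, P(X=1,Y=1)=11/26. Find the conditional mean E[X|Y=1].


P(Y=1) = 18/26
E[X|Y=1] = (0*7 + 1*11)/18 = 11/18

11/18


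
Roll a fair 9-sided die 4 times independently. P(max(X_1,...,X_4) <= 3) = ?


P(max <= 3) = P(all X_i <= 3) = (P(X_1 <= 3))^4
= (3/9)^4 = (1/3)^4 = 1/81

1/81


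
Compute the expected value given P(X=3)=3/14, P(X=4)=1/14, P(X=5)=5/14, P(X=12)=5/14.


E[X] = sum(x * P(x))
= 3*3/14 + 4*1/14 + 5*5/14 + 12*5/14
= 7

7


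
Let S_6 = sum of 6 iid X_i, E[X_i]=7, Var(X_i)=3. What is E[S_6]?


E[S_n] = n*E[X_1] = 6*7 = 42

42


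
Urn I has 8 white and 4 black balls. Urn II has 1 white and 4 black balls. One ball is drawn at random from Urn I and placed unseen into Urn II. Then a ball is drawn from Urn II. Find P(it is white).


P(transfer white) = 8/12 = 2/3; P(transfer black) = 1/3
If white transferred: Urn II has 2 white of 6, so P(white|white moved) = 1/3
If black transferred: Urn II has 1 white of 6, so P(white|black moved) = 1/6
By total probability: P(white) = 2/3*1/3 + 1/3*1/6 = 5/18

5/18


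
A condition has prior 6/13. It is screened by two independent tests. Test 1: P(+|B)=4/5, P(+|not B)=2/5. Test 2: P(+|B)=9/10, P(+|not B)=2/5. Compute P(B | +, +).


After test 1: P(+) = 4/5*6/13 + 2/5*7/13 = 38/65
P(B|+) = (24/65)/(38/65) = 12/19
After test 2 (use post1 as new prior): P(+) = 9/10*12/19 + 2/5*7/19 = 68/95
P(B|+,+) = (54/95)/(68/95) = 27/34

27/34


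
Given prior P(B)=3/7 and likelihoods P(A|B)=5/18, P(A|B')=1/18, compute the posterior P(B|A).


P(A) = P(A|B)P(B) + P(A|B')P(B') = 5/18*3/7 + 1/18*4/7 = 19/126
P(B|A) = P(A|B)P(B)/P(A) = (5/42)/(19/126) = 15/19

15/19


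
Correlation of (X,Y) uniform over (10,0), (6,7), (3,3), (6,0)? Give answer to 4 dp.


Cov(X,Y) = -2.8750, Var(X) = 6.1875, Var(Y) = 8.2500
rho = Cov/(sqrt(VarX)*sqrt(VarY)) = -0.4024

-0.4024


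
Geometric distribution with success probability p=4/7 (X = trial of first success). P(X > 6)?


P(X > 6) = P(first 6 trials all fail) = (1-p)^6 = (3/7)^6 = 729/117649

729/117649


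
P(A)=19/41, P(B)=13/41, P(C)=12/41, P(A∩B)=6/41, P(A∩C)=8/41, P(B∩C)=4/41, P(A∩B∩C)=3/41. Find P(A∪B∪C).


P(A∪B∪C) = P(A)+P(B)+P(C) - P(AB)-P(AC)-P(BC) + P(ABC)
= 19/41+13/41+12/41 - 6/41-8/41-4/41 + 3/41
= 29/41

29/41


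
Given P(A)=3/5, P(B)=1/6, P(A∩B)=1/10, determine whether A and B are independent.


P(A)*P(B) = 3/5*1/6 = 1/10
P(A∩B) = 1/10, which equals P(A)P(B), so independent

Yes, A and B are independent


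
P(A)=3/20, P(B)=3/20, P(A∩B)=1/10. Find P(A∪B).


P(A∪B) = P(A) + P(B) - P(A∩B)
= 3/20 + 3/20 - 1/10 = 1/5

1/5


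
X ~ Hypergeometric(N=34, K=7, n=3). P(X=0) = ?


P(X=0) = C(7,0)*C(27,3) / C(34,3)
= 1*2925 / 5984
= 2925/5984

2925/5984


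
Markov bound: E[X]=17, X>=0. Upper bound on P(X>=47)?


Markov: P(X >= a) <= E[X]/a
P(X >= 47) <= 17/47

17/47


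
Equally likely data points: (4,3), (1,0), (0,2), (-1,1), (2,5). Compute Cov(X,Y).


E[X]=6/5, E[Y]=11/5, E[XY]=21/5
Cov(X,Y) = E[XY] - E[X]E[Y] = 21/5 - 6/5*11/5 = 39/25

39/25


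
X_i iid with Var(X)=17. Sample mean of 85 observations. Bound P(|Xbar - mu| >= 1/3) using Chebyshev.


Var(Xbar) = Var(X)/n = 17/85
Chebyshev: P(|Xbar-mu| >= 1/3) <= Var(Xbar)/(1/3)^2 = (1/5)/(1/9) = 9/5
Bound exceeds 1, so trivial bound: 1

1


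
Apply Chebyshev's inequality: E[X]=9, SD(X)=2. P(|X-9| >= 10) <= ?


k = 10/2 = 5
Chebyshev: P(|X-mu| >= k*sigma) <= 1/k^2 = 1/5^2 = 1/25

1/25


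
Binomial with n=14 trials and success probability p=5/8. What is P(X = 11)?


P(X=11) = C(14,11) * p^11 * (1-p)^3
= 364 * 48828125/8589934592 * 27/512
= 119970703125/1099511627776

119970703125/1099511627776


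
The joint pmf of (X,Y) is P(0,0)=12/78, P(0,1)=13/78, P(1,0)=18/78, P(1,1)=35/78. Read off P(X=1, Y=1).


Read from table: P(X=1, Y=1) = 35/78

35/78


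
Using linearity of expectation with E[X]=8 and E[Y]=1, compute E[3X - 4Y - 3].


E[3X - 4Y - 3] = 3*E[X] - 4*E[Y] - 3
= (3)*(8) + (-4)*(1) + (-3)
= 24 - 4 - 3 = 17

17


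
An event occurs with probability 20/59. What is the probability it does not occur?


P(A') = 1 - P(A) = 1 - 20/59 = 39/59

39/59


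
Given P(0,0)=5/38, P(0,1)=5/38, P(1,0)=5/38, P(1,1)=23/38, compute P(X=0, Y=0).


Read from table: P(X=0, Y=0) = 5/38

5/38


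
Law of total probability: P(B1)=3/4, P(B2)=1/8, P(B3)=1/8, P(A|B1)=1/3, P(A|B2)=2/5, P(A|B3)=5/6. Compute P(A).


P(A) = P(A|B1)P(B1) + P(A|B2)P(B2) + P(A|B3)P(B3)
= 1/3*3/4 + 2/5*1/8 + 5/6*1/8
= 1/4 + 1/20 + 5/48 = 97/240

97/240


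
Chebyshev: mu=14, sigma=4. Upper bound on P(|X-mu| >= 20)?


k = 20/4 = 5
Chebyshev: P(|X-mu| >= k*sigma) <= 1/k^2 = 1/5^2 = 1/25

1/25


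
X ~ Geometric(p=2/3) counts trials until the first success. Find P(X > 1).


P(X > 1) = P(first 1 trials all fail) = (1-p)^1 = (1/3)^1 = 1/3

1/3


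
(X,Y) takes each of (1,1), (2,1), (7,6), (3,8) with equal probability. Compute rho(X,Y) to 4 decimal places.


Cov(X,Y) = 4.2500, Var(X) = 5.1875, Var(Y) = 9.5000
rho = Cov/(sqrt(VarX)*sqrt(VarY)) = 0.6054

0.6054


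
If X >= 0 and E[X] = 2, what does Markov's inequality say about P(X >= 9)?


Markov: P(X >= a) <= E[X]/a
P(X >= 9) <= 2/9

2/9


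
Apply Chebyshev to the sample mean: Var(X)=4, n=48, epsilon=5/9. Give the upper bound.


Var(Xbar) = Var(X)/n = 4/48
Chebyshev: P(|Xbar-mu| >= 5/9) <= Var(Xbar)/(5/9)^2 = (1/12)/(25/81) = 27/100

27/100


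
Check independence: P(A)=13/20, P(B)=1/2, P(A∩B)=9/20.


P(A)*P(B) = 13/20*1/2 = 13/40
P(A∩B) = 9/20 != 13/40, so not independent

No, A and B are not independent


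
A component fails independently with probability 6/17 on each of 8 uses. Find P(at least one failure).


P(at least one) = 1 - P(none)
P(none) = (1 - 6/17)^8 = (11/17)^8 = 214358881/6975757441
P(at least one) = 1 - 214358881/6975757441 = 6761398560/6975757441

6761398560/6975757441


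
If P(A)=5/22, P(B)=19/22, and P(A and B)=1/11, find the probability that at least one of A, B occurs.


P(A∪B) = P(A) + P(B) - P(A∩B)
= 5/22 + 19/22 - 1/11 = 1

1


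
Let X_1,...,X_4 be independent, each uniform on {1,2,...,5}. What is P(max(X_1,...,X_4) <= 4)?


P(max <= 4) = P(all X_i <= 4) = (P(X_1 <= 4))^4
= (4/5)^4 = 256/625

256/625


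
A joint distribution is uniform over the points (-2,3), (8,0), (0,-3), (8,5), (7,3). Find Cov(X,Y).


E[X]=21/5, E[Y]=8/5, E[XY]=11
Cov(X,Y) = E[XY] - E[X]E[Y] = 11 - 21/5*8/5 = 107/25

107/25


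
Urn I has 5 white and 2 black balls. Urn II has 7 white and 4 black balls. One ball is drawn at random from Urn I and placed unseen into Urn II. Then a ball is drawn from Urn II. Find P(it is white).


P(transfer white) = 5/7; P(transfer black) = 2/7
If white transferred: Urn II has 8 white of 12, so P(white|white moved) = 2/3
If black transferred: Urn II has 7 white of 12, so P(white|black moved) = 7/12
By total probability: P(white) = 5/7*2/3 + 2/7*7/12 = 9/14

9/14


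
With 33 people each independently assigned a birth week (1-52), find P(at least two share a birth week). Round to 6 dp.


P(all different) = prod((52-i)/52 for i=0..32) = 0.000002
P(at least one match) = 1 - 0.000002 = 0.999998

0.999998


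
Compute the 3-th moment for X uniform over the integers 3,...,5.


E[X^3] = (1/3) * sum(x^3 for x=3..5)
= 216/3 = 72

72


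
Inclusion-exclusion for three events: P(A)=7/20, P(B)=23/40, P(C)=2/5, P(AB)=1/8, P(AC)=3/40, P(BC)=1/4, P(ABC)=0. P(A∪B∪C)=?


P(A∪B∪C) = P(A)+P(B)+P(C) - P(AB)-P(AC)-P(BC) + P(ABC)
= 7/20+23/40+2/5 - 1/8-3/40-1/4 + 0
= 7/8

7/8


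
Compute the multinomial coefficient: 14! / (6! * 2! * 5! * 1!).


14! = 87178291200
Denominator: 6!=720 * 2!=2 * 5!=120 * 1!=1
Coefficient = 87178291200 / 172800 = 504504

504504


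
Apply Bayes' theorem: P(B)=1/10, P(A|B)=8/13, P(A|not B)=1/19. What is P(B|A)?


P(A) = P(A|B)P(B) + P(A|B')P(B') = 8/13*1/10 + 1/19*9/10 = 269/2470
P(B|A) = P(A|B)P(B)/P(A) = (4/65)/(269/2470) = 152/269

152/269


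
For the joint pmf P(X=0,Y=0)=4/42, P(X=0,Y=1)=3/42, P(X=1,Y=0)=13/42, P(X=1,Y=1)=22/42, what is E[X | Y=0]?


P(Y=0) = 17/42
E[X|Y=0] = (0*4 + 1*13)/17 = 13/17

13/17


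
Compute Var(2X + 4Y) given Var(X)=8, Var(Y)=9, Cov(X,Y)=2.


Var(2X + 4Y) = 2^2*Var(X) + 4^2*Var(Y) + 2*2*4*Cov(X,Y)
= 4*8 + 16*9 + 16*2
= 32 + 144 + 32 = 208

208


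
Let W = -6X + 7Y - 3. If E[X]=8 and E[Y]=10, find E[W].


E[-6X + 7Y - 3] = -6*E[X] + 7*E[Y] - 3
= (-6)*(8) + (7)*(10) + (-3)
= -48 + 70 - 3 = 19

19


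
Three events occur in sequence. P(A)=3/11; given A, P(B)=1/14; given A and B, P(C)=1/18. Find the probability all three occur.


P(A∩B∩C) = P(A) * P(B|A) * P(C|A∩B)
= 3/11 * 1/14 * 1/18
= 3/154 * 1/18 = 1/924

1/924


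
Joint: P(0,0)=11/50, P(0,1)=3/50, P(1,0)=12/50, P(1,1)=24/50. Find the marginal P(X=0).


P(X=0) = P(0,0)+P(0,1) = 11/50 + 3/50 = 14/50 = 7/25

7/25


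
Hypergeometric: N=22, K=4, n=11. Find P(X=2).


P(X=2) = C(4,2)*C(18,9) / C(22,11)
= 6*48620 / 705432
= 291720/705432 = 55/133

55/133


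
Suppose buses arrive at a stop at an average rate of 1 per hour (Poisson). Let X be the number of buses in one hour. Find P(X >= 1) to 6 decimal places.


P(X>=1) = 1 - P(X<=0) = 1 - (e^(-1)*1^0/0!)
≈ 1 - 0.3678794412 = 0.6321205588
≈ 0.632121

0.632121


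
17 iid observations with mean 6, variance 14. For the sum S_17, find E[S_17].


E[S_n] = n*E[X_1] = 17*6 = 102

102


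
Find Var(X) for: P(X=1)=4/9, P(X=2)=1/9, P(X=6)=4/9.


E[X] = 10/3, E[X^2] = 152/9
Var(X) = E[X^2] - (E[X])^2 = 152/9 - (10/3)^2 = 52/9

52/9


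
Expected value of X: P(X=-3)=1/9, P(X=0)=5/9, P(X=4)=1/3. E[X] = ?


E[X] = sum(x * P(x))
= -3*1/9 + 0*5/9 + 4*1/3
= 1

1


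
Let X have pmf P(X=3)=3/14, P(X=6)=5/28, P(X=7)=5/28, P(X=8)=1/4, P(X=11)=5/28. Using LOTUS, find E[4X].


E[4X] = sum(g(x)*P(x))
= 12*3/14 + 24*5/28 + 28*5/28 + 32*1/4 + 44*5/28
= 194/7

194/7


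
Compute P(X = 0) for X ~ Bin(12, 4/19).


P(X=0) = C(12,0) * p^0 * (1-p)^12
= 1 * 1 * 129746337890625/2213314919066161
= 129746337890625/2213314919066161

129746337890625/2213314919066161


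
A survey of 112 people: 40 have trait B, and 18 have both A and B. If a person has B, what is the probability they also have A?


P(A|B) = P(A∩B)/P(B) = (18/112)/(40/112) = 18/40 = 9/20

9/20


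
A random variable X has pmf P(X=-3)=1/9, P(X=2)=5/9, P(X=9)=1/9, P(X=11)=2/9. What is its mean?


E[X] = sum(x * P(x))
= -3*1/9 + 2*5/9 + 9*1/9 + 11*2/9
= 38/9

38/9


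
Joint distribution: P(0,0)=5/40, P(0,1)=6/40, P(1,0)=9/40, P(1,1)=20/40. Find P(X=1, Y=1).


Read from table: P(X=1, Y=1) = 20/40 = 1/2

1/2


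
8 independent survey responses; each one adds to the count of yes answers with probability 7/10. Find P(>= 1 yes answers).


P(at least one) = 1 - P(none)
P(none) = (1 - 7/10)^8 = (3/10)^8 = 6561/100000000
P(at least one) = 1 - 6561/100000000 = 99993439/100000000

99993439/100000000


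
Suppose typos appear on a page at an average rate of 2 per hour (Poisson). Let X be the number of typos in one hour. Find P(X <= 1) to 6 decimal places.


P(X<=1) = e^(-2)*2^0/0! + e^(-2)*2^1/1!
≈ 0.1353352832 + 0.2706705665
= 0.4060058497
≈ 0.406006

0.406006


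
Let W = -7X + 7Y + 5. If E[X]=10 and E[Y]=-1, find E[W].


E[-7X + 7Y + 5] = -7*E[X] + 7*E[Y] + 5
= (-7)*(10) + (7)*(-1) + (5)
= -70 - 7 + 5 = -72

-72


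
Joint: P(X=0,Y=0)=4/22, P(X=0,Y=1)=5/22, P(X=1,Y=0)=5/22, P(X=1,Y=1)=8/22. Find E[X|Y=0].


P(Y=0) = 9/22
E[X|Y=0] = (0*4 + 1*5)/9 = 5/9

5/9


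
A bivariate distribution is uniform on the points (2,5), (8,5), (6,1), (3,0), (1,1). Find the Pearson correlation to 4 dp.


Cov(X,Y) = 1.8000, Var(X) = 6.8000, Var(Y) = 4.6400
rho = Cov/(sqrt(VarX)*sqrt(VarY)) = 0.3204

0.3204


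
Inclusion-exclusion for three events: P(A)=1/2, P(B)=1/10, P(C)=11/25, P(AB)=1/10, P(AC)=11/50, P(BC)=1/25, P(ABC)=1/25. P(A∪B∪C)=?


P(A∪B∪C) = P(A)+P(B)+P(C) - P(AB)-P(AC)-P(BC) + P(ABC)
= 1/2+1/10+11/25 - 1/10-11/50-1/25 + 1/25
= 18/25

18/25


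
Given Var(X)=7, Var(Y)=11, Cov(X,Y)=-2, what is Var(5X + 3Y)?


Var(5X + 3Y) = 5^2*Var(X) + 3^2*Var(Y) + 2*5*3*Cov(X,Y)
= 25*7 + 9*11 + 30*(-2)
= 175 + 99 - 60 = 214

214


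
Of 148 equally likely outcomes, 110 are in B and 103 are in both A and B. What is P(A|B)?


P(A|B) = P(A∩B)/P(B) = (103/148)/(110/148) = 103/110

103/110


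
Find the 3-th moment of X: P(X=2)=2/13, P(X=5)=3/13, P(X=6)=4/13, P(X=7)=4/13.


E[X^3] = sum(x^3 * P(x))
= 8*2/13 + 125*3/13 + 216*4/13 + 343*4/13
= 2627/13

2627/13


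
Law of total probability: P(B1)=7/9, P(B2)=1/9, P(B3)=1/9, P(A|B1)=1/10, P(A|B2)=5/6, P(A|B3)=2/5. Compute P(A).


P(A) = P(A|B1)P(B1) + P(A|B2)P(B2) + P(A|B3)P(B3)
= 1/10*7/9 + 5/6*1/9 + 2/5*1/9
= 7/90 + 5/54 + 2/45 = 29/135

29/135


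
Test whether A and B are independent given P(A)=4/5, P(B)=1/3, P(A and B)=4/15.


P(A)*P(B) = 4/5*1/3 = 4/15
P(A∩B) = 4/15, which equals P(A)P(B), so independent

Yes, A and B are independent


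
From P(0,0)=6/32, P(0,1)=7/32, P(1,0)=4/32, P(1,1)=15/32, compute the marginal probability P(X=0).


P(X=0) = P(0,0)+P(0,1) = 6/32 + 7/32 = 13/32

13/32


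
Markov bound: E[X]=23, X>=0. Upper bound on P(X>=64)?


Markov: P(X >= a) <= E[X]/a
P(X >= 64) <= 23/64

23/64


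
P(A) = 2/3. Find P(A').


P(A') = 1 - P(A) = 1 - 2/3 = 1/3

1/3


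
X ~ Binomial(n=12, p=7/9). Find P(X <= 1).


P(X<=1) = P(X=0) + P(X=1)
= 4096/282429536481 + 57344/94143178827
= 176128/282429536481

176128/282429536481


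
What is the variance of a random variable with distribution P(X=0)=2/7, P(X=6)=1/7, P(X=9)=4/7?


E[X] = 6, E[X^2] = 360/7
Var(X) = E[X^2] - (E[X])^2 = 360/7 - (6)^2 = 108/7

108/7


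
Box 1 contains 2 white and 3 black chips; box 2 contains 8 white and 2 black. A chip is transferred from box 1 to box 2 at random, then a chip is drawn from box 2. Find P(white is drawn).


P(transfer white) = 2/5; P(transfer black) = 3/5
If white transferred: Urn II has 9 white of 11, so P(white|white moved) = 9/11
If black transferred: Urn II has 8 white of 11, so P(white|black moved) = 8/11
By total probability: P(white) = 2/5*9/11 + 3/5*8/11 = 42/55

42/55


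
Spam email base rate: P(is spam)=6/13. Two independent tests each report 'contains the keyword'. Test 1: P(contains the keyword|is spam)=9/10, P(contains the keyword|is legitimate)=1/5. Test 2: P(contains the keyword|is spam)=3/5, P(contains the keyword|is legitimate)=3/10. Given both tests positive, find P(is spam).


After test 1: P(+) = 9/10*6/13 + 1/5*7/13 = 34/65
P(B|+) = (27/65)/(34/65) = 27/34
After test 2 (use post1 as new prior): P(+) = 3/5*27/34 + 3/10*7/34 = 183/340
P(B|+,+) = (81/170)/(183/340) = 54/61

54/61


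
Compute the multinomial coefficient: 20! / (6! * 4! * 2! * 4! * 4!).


20! = 2432902008176640000
Denominator: 6!=720 * 4!=24 * 2!=2 * 4!=24 * 4!=24
Coefficient = 2432902008176640000 / 19906560 = 122216094000

122216094000


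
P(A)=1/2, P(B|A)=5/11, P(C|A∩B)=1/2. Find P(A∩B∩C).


P(A∩B∩C) = P(A) * P(B|A) * P(C|A∩B)
= 1/2 * 5/11 * 1/2
= 5/22 * 1/2 = 5/44

5/44


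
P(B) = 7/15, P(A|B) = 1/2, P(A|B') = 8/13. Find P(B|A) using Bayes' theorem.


P(A) = P(A|B)P(B) + P(A|B')P(B') = 1/2*7/15 + 8/13*8/15 = 73/130
P(B|A) = P(A|B)P(B)/P(A) = (7/30)/(73/130) = 91/219

91/219


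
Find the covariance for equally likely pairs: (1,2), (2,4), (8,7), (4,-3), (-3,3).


E[X]=12/5, E[Y]=13/5, E[XY]=9
Cov(X,Y) = E[XY] - E[X]E[Y] = 9 - 12/5*13/5 = 69/25

69/25


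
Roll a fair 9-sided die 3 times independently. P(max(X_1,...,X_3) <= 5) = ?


P(max <= 5) = P(all X_i <= 5) = (P(X_1 <= 5))^3
= (5/9)^3 = 125/729

125/729


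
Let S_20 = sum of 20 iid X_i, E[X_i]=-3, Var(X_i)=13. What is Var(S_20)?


By independence, Var(S_n) = n*Var(X_1) = 20*13 = 260

260


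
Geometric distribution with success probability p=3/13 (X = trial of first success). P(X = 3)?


P(X=3) = (1-p)^2 * p = (10/13)^2 * 3/13
= 100/169 * 3/13 = 300/2197

300/2197


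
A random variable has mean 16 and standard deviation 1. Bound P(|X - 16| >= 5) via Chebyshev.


k = 5/1 = 5
Chebyshev: P(|X-mu| >= k*sigma) <= 1/k^2 = 1/5^2 = 1/25

1/25


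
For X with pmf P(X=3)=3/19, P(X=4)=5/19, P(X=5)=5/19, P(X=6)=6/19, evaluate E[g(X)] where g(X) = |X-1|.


E[|X-1|] = sum(g(x)*P(x))
= 2*3/19 + 3*5/19 + 4*5/19 + 5*6/19
= 71/19

71/19


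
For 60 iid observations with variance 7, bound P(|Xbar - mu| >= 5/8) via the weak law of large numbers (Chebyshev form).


Var(Xbar) = Var(X)/n = 7/60
Chebyshev: P(|Xbar-mu| >= 5/8) <= Var(Xbar)/(5/8)^2 = (7/60)/(25/64) = 112/375

112/375


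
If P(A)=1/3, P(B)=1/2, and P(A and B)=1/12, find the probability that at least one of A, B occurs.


P(A∪B) = P(A) + P(B) - P(A∩B)
= 1/3 + 1/2 - 1/12 = 3/4

3/4


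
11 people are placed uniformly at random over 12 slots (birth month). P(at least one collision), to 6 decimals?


P(all different) = prod((12-i)/12 for i=0..10) = 0.000645
P(at least one match) = 1 - 0.000645 = 0.999355

0.999355


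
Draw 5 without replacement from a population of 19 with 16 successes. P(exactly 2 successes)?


P(X=2) = C(16,2)*C(3,3) / C(19,5)
= 120*1 / 11628
= 120/11628 = 10/969

10/969


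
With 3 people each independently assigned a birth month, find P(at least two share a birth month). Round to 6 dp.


P(all different) = prod((12-i)/12 for i=0..2) = 0.763889
P(at least one match) = 1 - 0.763889 = 0.236111

0.236111


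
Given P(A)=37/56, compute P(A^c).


P(A') = 1 - P(A) = 1 - 37/56 = 19/56

19/56


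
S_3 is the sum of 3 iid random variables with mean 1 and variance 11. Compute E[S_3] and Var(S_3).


E[S_n] = n*mu = 3*1 = 3
Var(S_n) = n*sigma^2 = 3*11 = 33

E[S_3]=3, Var(S_3)=33


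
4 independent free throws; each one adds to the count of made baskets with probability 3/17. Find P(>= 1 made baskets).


P(at least one) = 1 - P(none)
P(none) = (1 - 3/17)^4 = (14/17)^4 = 38416/83521
P(at least one) = 1 - 38416/83521 = 45105/83521

45105/83521


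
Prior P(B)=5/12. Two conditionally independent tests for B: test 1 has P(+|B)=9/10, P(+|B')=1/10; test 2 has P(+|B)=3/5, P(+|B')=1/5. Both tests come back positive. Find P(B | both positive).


After test 1: P(+) = 9/10*5/12 + 1/10*7/12 = 13/30
P(B|+) = (3/8)/(13/30) = 45/52
After test 2 (use post1 as new prior): P(+) = 3/5*45/52 + 1/5*7/52 = 71/130
P(B|+,+) = (27/52)/(71/130) = 135/142

135/142
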